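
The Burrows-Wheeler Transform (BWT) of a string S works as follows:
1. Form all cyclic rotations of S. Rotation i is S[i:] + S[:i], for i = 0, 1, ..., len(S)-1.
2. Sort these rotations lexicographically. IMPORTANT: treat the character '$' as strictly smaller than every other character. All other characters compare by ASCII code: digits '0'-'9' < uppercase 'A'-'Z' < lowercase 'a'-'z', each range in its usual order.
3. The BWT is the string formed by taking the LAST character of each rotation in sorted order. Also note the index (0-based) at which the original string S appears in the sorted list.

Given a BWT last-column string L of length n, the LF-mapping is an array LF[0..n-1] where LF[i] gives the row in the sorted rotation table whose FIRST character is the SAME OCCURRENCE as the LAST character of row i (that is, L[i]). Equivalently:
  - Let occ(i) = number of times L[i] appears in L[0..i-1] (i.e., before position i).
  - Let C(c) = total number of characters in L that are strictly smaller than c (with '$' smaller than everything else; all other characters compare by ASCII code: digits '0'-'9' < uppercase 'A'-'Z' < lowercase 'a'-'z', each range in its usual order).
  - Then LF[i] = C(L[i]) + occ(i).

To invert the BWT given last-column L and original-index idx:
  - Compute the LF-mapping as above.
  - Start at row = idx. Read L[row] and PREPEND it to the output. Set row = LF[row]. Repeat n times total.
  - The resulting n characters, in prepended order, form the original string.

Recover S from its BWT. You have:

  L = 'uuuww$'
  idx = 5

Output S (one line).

LF mapping: 1 2 3 4 5 0
Walk LF starting at row 5, prepending L[row]:
  step 1: row=5, L[5]='$', prepend. Next row=LF[5]=0
  step 2: row=0, L[0]='u', prepend. Next row=LF[0]=1
  step 3: row=1, L[1]='u', prepend. Next row=LF[1]=2
  step 4: row=2, L[2]='u', prepend. Next row=LF[2]=3
  step 5: row=3, L[3]='w', prepend. Next row=LF[3]=4
  step 6: row=4, L[4]='w', prepend. Next row=LF[4]=5
Reversed output: wwuuu$

Answer: wwuuu$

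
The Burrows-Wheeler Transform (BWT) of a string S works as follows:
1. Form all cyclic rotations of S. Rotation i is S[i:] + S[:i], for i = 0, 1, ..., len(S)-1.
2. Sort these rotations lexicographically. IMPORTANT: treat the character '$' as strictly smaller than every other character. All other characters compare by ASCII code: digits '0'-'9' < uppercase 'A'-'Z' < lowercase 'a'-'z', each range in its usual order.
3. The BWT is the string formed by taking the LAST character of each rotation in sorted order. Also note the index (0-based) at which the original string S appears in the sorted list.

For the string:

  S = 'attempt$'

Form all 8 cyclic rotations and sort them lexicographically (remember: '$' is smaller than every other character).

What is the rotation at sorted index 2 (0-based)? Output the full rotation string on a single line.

Answer: empt$att

Derivation:
All 8 rotations (rotation i = S[i:]+S[:i]):
  rot[0] = attempt$
  rot[1] = ttempt$a
  rot[2] = tempt$at
  rot[3] = empt$att
  rot[4] = mpt$atte
  rot[5] = pt$attem
  rot[6] = t$attemp
  rot[7] = $attempt
Sorted (with $ < everything):
  sorted[0] = $attempt
  sorted[1] = attempt$
  sorted[2] = empt$att
  sorted[3] = mpt$atte
  sorted[4] = pt$attem
  sorted[5] = t$attemp
  sorted[6] = tempt$at
  sorted[7] = ttempt$a
sorted[2] = empt$att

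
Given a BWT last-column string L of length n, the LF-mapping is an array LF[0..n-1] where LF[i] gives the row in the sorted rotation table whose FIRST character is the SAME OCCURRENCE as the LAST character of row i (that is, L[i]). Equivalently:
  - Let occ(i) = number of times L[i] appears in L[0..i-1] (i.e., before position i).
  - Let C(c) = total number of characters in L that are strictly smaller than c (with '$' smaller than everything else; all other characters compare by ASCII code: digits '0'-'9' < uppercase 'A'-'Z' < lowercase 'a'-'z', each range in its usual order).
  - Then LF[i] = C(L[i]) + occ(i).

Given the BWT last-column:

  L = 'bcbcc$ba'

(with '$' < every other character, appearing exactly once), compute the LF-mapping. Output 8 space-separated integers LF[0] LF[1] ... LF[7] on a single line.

Answer: 2 5 3 6 7 0 4 1

Derivation:
Char counts: '$':1, 'a':1, 'b':3, 'c':3
C (first-col start): C('$')=0, C('a')=1, C('b')=2, C('c')=5
L[0]='b': occ=0, LF[0]=C('b')+0=2+0=2
L[1]='c': occ=0, LF[1]=C('c')+0=5+0=5
L[2]='b': occ=1, LF[2]=C('b')+1=2+1=3
L[3]='c': occ=1, LF[3]=C('c')+1=5+1=6
L[4]='c': occ=2, LF[4]=C('c')+2=5+2=7
L[5]='$': occ=0, LF[5]=C('$')+0=0+0=0
L[6]='b': occ=2, LF[6]=C('b')+2=2+2=4
L[7]='a': occ=0, LF[7]=C('a')+0=1+0=1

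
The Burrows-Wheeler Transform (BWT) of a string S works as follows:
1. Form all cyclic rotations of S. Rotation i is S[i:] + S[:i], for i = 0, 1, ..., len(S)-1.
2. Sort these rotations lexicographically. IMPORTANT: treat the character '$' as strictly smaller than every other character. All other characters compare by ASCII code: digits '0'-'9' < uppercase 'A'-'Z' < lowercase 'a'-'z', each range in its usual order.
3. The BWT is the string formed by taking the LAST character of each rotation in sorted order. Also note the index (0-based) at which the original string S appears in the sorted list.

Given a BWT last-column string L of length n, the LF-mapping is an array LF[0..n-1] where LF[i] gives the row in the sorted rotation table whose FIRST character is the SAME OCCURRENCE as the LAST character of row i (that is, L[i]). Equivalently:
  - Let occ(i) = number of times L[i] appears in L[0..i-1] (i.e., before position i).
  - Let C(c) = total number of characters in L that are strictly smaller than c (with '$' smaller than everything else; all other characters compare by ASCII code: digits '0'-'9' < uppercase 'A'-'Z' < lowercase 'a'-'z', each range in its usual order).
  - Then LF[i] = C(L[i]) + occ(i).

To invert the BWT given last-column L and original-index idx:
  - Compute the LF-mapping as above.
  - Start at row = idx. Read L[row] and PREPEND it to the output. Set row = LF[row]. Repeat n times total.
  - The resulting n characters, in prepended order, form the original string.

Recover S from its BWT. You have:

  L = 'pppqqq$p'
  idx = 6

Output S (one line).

Answer: qpqqppp$

Derivation:
LF mapping: 1 2 3 5 6 7 0 4
Walk LF starting at row 6, prepending L[row]:
  step 1: row=6, L[6]='$', prepend. Next row=LF[6]=0
  step 2: row=0, L[0]='p', prepend. Next row=LF[0]=1
  step 3: row=1, L[1]='p', prepend. Next row=LF[1]=2
  step 4: row=2, L[2]='p', prepend. Next row=LF[2]=3
  step 5: row=3, L[3]='q', prepend. Next row=LF[3]=5
  step 6: row=5, L[5]='q', prepend. Next row=LF[5]=7
  step 7: row=7, L[7]='p', prepend. Next row=LF[7]=4
  step 8: row=4, L[4]='q', prepend. Next row=LF[4]=6
Reversed output: qpqqppp$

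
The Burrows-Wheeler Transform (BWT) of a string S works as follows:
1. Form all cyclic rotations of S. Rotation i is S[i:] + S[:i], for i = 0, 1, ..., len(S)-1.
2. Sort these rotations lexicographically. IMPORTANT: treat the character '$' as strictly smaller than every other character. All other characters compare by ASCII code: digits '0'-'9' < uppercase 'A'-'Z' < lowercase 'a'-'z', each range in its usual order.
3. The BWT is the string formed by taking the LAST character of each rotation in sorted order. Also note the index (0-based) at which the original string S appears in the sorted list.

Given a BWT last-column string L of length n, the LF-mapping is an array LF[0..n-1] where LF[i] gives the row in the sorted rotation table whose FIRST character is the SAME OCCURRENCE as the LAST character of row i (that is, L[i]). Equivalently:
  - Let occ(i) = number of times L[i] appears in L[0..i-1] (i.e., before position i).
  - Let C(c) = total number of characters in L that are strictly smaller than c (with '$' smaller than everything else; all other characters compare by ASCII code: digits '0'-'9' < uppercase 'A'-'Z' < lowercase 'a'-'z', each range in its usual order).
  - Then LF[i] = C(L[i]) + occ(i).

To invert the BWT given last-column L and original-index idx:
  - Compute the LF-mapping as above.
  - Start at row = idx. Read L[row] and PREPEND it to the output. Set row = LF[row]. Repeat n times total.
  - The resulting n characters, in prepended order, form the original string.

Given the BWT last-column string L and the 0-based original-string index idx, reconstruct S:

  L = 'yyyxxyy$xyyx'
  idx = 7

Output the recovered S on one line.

Answer: yxxyyyyxxyy$

Derivation:
LF mapping: 5 6 7 1 2 8 9 0 3 10 11 4
Walk LF starting at row 7, prepending L[row]:
  step 1: row=7, L[7]='$', prepend. Next row=LF[7]=0
  step 2: row=0, L[0]='y', prepend. Next row=LF[0]=5
  step 3: row=5, L[5]='y', prepend. Next row=LF[5]=8
  step 4: row=8, L[8]='x', prepend. Next row=LF[8]=3
  step 5: row=3, L[3]='x', prepend. Next row=LF[3]=1
  step 6: row=1, L[1]='y', prepend. Next row=LF[1]=6
  step 7: row=6, L[6]='y', prepend. Next row=LF[6]=9
  step 8: row=9, L[9]='y', prepend. Next row=LF[9]=10
  step 9: row=10, L[10]='y', prepend. Next row=LF[10]=11
  step 10: row=11, L[11]='x', prepend. Next row=LF[11]=4
  step 11: row=4, L[4]='x', prepend. Next row=LF[4]=2
  step 12: row=2, L[2]='y', prepend. Next row=LF[2]=7
Reversed output: yxxyyyyxxyy$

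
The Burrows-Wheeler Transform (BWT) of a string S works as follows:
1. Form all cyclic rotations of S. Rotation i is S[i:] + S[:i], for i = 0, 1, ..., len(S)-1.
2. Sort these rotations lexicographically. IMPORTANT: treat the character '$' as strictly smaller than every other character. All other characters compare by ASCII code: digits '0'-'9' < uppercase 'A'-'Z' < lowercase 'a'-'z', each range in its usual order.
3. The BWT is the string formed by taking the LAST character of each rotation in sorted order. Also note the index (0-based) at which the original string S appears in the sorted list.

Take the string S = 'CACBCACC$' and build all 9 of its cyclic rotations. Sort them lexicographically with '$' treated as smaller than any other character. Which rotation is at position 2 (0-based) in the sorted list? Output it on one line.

All 9 rotations (rotation i = S[i:]+S[:i]):
  rot[0] = CACBCACC$
  rot[1] = ACBCACC$C
  rot[2] = CBCACC$CA
  rot[3] = BCACC$CAC
  rot[4] = CACC$CACB
  rot[5] = ACC$CACBC
  rot[6] = CC$CACBCA
  rot[7] = C$CACBCAC
  rot[8] = $CACBCACC
Sorted (with $ < everything):
  sorted[0] = $CACBCACC
  sorted[1] = ACBCACC$C
  sorted[2] = ACC$CACBC
  sorted[3] = BCACC$CAC
  sorted[4] = C$CACBCAC
  sorted[5] = CACBCACC$
  sorted[6] = CACC$CACB
  sorted[7] = CBCACC$CA
  sorted[8] = CC$CACBCA
sorted[2] = ACC$CACBC

Answer: ACC$CACBC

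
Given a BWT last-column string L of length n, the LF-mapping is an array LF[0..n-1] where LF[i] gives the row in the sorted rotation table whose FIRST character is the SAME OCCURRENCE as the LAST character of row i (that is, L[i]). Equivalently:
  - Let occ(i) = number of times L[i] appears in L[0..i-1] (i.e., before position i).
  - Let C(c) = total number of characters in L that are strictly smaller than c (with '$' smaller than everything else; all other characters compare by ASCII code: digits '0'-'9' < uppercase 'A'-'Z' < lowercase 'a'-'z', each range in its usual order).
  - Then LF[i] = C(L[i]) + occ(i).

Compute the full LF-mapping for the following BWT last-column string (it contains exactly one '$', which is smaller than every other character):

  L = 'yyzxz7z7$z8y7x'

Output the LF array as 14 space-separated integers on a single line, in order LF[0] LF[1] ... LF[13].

Char counts: '$':1, '7':3, '8':1, 'x':2, 'y':3, 'z':4
C (first-col start): C('$')=0, C('7')=1, C('8')=4, C('x')=5, C('y')=7, C('z')=10
L[0]='y': occ=0, LF[0]=C('y')+0=7+0=7
L[1]='y': occ=1, LF[1]=C('y')+1=7+1=8
L[2]='z': occ=0, LF[2]=C('z')+0=10+0=10
L[3]='x': occ=0, LF[3]=C('x')+0=5+0=5
L[4]='z': occ=1, LF[4]=C('z')+1=10+1=11
L[5]='7': occ=0, LF[5]=C('7')+0=1+0=1
L[6]='z': occ=2, LF[6]=C('z')+2=10+2=12
L[7]='7': occ=1, LF[7]=C('7')+1=1+1=2
L[8]='$': occ=0, LF[8]=C('$')+0=0+0=0
L[9]='z': occ=3, LF[9]=C('z')+3=10+3=13
L[10]='8': occ=0, LF[10]=C('8')+0=4+0=4
L[11]='y': occ=2, LF[11]=C('y')+2=7+2=9
L[12]='7': occ=2, LF[12]=C('7')+2=1+2=3
L[13]='x': occ=1, LF[13]=C('x')+1=5+1=6

Answer: 7 8 10 5 11 1 12 2 0 13 4 9 3 6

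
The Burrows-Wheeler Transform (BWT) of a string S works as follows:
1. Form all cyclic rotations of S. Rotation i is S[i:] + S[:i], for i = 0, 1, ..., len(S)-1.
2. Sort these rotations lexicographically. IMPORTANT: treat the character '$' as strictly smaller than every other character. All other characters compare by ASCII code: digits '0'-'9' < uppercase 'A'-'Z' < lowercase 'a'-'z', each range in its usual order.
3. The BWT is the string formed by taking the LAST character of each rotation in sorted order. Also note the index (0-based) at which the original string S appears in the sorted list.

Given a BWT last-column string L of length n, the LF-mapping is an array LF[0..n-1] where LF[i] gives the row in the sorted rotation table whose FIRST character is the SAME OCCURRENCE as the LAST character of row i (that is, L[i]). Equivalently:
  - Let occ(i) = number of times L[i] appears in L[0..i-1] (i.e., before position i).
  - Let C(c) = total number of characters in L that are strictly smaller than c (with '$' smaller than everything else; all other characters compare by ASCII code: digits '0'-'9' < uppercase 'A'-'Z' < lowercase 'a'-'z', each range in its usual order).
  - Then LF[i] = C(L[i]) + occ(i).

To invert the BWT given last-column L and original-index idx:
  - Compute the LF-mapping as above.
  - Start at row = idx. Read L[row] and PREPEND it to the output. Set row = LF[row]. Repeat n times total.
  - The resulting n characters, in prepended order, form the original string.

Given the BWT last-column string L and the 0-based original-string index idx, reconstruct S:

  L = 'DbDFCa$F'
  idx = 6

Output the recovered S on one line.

LF mapping: 2 7 3 4 1 6 0 5
Walk LF starting at row 6, prepending L[row]:
  step 1: row=6, L[6]='$', prepend. Next row=LF[6]=0
  step 2: row=0, L[0]='D', prepend. Next row=LF[0]=2
  step 3: row=2, L[2]='D', prepend. Next row=LF[2]=3
  step 4: row=3, L[3]='F', prepend. Next row=LF[3]=4
  step 5: row=4, L[4]='C', prepend. Next row=LF[4]=1
  step 6: row=1, L[1]='b', prepend. Next row=LF[1]=7
  step 7: row=7, L[7]='F', prepend. Next row=LF[7]=5
  step 8: row=5, L[5]='a', prepend. Next row=LF[5]=6
Reversed output: aFbCFDD$

Answer: aFbCFDD$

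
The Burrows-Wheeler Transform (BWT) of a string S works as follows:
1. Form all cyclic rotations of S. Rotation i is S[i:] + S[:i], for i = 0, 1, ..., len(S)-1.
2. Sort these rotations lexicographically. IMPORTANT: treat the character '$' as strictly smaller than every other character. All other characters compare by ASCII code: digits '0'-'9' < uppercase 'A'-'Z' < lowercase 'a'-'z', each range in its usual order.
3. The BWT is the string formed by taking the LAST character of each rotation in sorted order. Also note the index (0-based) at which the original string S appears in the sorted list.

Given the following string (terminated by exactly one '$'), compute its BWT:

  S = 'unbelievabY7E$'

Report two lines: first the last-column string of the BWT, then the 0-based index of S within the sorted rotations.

All 14 rotations (rotation i = S[i:]+S[:i]):
  rot[0] = unbelievabY7E$
  rot[1] = nbelievabY7E$u
  rot[2] = believabY7E$un
  rot[3] = elievabY7E$unb
  rot[4] = lievabY7E$unbe
  rot[5] = ievabY7E$unbel
  rot[6] = evabY7E$unbeli
  rot[7] = vabY7E$unbelie
  rot[8] = abY7E$unbeliev
  rot[9] = bY7E$unbelieva
  rot[10] = Y7E$unbelievab
  rot[11] = 7E$unbelievabY
  rot[12] = E$unbelievabY7
  rot[13] = $unbelievabY7E
Sorted (with $ < everything):
  sorted[0] = $unbelievabY7E  (last char: 'E')
  sorted[1] = 7E$unbelievabY  (last char: 'Y')
  sorted[2] = E$unbelievabY7  (last char: '7')
  sorted[3] = Y7E$unbelievab  (last char: 'b')
  sorted[4] = abY7E$unbeliev  (last char: 'v')
  sorted[5] = bY7E$unbelieva  (last char: 'a')
  sorted[6] = believabY7E$un  (last char: 'n')
  sorted[7] = elievabY7E$unb  (last char: 'b')
  sorted[8] = evabY7E$unbeli  (last char: 'i')
  sorted[9] = ievabY7E$unbel  (last char: 'l')
  sorted[10] = lievabY7E$unbe  (last char: 'e')
  sorted[11] = nbelievabY7E$u  (last char: 'u')
  sorted[12] = unbelievabY7E$  (last char: '$')
  sorted[13] = vabY7E$unbelie  (last char: 'e')
Last column: EY7bvanbileu$e
Original string S is at sorted index 12

Answer: EY7bvanbileu$e
12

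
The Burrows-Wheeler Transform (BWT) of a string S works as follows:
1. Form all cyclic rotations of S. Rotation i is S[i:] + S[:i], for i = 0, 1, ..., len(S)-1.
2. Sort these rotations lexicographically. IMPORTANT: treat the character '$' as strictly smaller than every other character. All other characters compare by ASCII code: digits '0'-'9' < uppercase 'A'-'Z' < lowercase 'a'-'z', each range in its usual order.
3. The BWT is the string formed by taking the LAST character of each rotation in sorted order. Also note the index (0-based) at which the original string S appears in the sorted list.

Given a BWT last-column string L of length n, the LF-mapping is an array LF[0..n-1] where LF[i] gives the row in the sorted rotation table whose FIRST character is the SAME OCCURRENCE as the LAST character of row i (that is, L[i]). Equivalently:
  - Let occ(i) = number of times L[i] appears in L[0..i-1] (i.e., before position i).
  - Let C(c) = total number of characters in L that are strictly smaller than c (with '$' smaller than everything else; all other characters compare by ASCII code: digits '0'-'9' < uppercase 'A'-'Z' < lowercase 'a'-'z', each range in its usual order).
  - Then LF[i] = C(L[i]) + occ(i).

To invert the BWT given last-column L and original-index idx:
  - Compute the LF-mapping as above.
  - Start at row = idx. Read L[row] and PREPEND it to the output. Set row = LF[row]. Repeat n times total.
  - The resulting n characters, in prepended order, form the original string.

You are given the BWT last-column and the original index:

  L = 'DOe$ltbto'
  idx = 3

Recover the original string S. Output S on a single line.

Answer: bottleOD$

Derivation:
LF mapping: 1 2 4 0 5 7 3 8 6
Walk LF starting at row 3, prepending L[row]:
  step 1: row=3, L[3]='$', prepend. Next row=LF[3]=0
  step 2: row=0, L[0]='D', prepend. Next row=LF[0]=1
  step 3: row=1, L[1]='O', prepend. Next row=LF[1]=2
  step 4: row=2, L[2]='e', prepend. Next row=LF[2]=4
  step 5: row=4, L[4]='l', prepend. Next row=LF[4]=5
  step 6: row=5, L[5]='t', prepend. Next row=LF[5]=7
  step 7: row=7, L[7]='t', prepend. Next row=LF[7]=8
  step 8: row=8, L[8]='o', prepend. Next row=LF[8]=6
  step 9: row=6, L[6]='b', prepend. Next row=LF[6]=3
Reversed output: bottleOD$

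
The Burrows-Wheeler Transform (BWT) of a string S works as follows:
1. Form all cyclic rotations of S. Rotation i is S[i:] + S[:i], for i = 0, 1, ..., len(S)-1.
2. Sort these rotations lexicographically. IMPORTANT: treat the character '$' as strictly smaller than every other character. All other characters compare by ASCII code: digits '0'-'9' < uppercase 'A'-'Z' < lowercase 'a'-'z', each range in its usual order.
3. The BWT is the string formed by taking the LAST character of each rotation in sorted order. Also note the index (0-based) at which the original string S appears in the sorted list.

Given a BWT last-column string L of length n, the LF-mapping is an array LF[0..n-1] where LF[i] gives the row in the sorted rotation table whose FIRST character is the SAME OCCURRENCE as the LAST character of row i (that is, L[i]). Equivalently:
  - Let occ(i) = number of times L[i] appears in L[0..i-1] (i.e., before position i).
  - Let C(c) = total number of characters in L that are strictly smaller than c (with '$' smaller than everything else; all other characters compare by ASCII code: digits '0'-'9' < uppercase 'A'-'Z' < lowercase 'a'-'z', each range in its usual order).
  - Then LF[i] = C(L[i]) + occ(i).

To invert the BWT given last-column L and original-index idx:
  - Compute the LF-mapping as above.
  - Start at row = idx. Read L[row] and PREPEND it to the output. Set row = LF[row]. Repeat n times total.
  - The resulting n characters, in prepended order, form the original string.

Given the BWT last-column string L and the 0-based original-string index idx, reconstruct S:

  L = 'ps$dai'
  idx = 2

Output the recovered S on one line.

LF mapping: 4 5 0 2 1 3
Walk LF starting at row 2, prepending L[row]:
  step 1: row=2, L[2]='$', prepend. Next row=LF[2]=0
  step 2: row=0, L[0]='p', prepend. Next row=LF[0]=4
  step 3: row=4, L[4]='a', prepend. Next row=LF[4]=1
  step 4: row=1, L[1]='s', prepend. Next row=LF[1]=5
  step 5: row=5, L[5]='i', prepend. Next row=LF[5]=3
  step 6: row=3, L[3]='d', prepend. Next row=LF[3]=2
Reversed output: disap$

Answer: disap$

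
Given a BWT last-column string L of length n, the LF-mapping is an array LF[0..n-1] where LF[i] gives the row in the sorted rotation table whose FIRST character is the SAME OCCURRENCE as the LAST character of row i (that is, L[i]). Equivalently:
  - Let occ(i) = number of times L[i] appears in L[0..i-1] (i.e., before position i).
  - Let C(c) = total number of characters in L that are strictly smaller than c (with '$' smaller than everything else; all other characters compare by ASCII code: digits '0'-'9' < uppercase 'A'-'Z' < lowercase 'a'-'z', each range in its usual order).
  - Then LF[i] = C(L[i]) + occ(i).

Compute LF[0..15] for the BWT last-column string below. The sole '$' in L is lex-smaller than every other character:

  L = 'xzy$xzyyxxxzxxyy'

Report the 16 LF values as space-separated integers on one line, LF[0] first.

Char counts: '$':1, 'x':7, 'y':5, 'z':3
C (first-col start): C('$')=0, C('x')=1, C('y')=8, C('z')=13
L[0]='x': occ=0, LF[0]=C('x')+0=1+0=1
L[1]='z': occ=0, LF[1]=C('z')+0=13+0=13
L[2]='y': occ=0, LF[2]=C('y')+0=8+0=8
L[3]='$': occ=0, LF[3]=C('$')+0=0+0=0
L[4]='x': occ=1, LF[4]=C('x')+1=1+1=2
L[5]='z': occ=1, LF[5]=C('z')+1=13+1=14
L[6]='y': occ=1, LF[6]=C('y')+1=8+1=9
L[7]='y': occ=2, LF[7]=C('y')+2=8+2=10
L[8]='x': occ=2, LF[8]=C('x')+2=1+2=3
L[9]='x': occ=3, LF[9]=C('x')+3=1+3=4
L[10]='x': occ=4, LF[10]=C('x')+4=1+4=5
L[11]='z': occ=2, LF[11]=C('z')+2=13+2=15
L[12]='x': occ=5, LF[12]=C('x')+5=1+5=6
L[13]='x': occ=6, LF[13]=C('x')+6=1+6=7
L[14]='y': occ=3, LF[14]=C('y')+3=8+3=11
L[15]='y': occ=4, LF[15]=C('y')+4=8+4=12

Answer: 1 13 8 0 2 14 9 10 3 4 5 15 6 7 11 12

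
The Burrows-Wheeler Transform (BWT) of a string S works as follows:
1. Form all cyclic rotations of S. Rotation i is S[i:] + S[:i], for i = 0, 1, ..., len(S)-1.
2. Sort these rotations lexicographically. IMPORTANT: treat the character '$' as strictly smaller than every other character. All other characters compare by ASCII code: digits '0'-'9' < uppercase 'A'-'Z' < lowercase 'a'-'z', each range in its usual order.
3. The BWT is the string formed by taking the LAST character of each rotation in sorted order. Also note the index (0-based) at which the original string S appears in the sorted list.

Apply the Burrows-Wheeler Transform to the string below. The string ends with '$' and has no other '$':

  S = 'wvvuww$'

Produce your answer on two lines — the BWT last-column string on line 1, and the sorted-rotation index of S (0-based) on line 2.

Answer: wvvww$u
5

Derivation:
All 7 rotations (rotation i = S[i:]+S[:i]):
  rot[0] = wvvuww$
  rot[1] = vvuww$w
  rot[2] = vuww$wv
  rot[3] = uww$wvv
  rot[4] = ww$wvvu
  rot[5] = w$wvvuw
  rot[6] = $wvvuww
Sorted (with $ < everything):
  sorted[0] = $wvvuww  (last char: 'w')
  sorted[1] = uww$wvv  (last char: 'v')
  sorted[2] = vuww$wv  (last char: 'v')
  sorted[3] = vvuww$w  (last char: 'w')
  sorted[4] = w$wvvuw  (last char: 'w')
  sorted[5] = wvvuww$  (last char: '$')
  sorted[6] = ww$wvvu  (last char: 'u')
Last column: wvvww$u
Original string S is at sorted index 5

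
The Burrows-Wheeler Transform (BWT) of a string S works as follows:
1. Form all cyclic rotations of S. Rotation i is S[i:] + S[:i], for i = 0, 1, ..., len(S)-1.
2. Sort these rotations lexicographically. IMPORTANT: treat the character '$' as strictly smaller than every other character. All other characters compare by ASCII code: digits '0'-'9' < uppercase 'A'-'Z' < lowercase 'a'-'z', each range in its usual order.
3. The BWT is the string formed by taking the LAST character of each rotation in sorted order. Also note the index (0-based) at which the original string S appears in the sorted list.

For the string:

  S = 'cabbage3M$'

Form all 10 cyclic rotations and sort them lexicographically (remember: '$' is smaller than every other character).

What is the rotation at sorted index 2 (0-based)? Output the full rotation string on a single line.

All 10 rotations (rotation i = S[i:]+S[:i]):
  rot[0] = cabbage3M$
  rot[1] = abbage3M$c
  rot[2] = bbage3M$ca
  rot[3] = bage3M$cab
  rot[4] = age3M$cabb
  rot[5] = ge3M$cabba
  rot[6] = e3M$cabbag
  rot[7] = 3M$cabbage
  rot[8] = M$cabbage3
  rot[9] = $cabbage3M
Sorted (with $ < everything):
  sorted[0] = $cabbage3M
  sorted[1] = 3M$cabbage
  sorted[2] = M$cabbage3
  sorted[3] = abbage3M$c
  sorted[4] = age3M$cabb
  sorted[5] = bage3M$cab
  sorted[6] = bbage3M$ca
  sorted[7] = cabbage3M$
  sorted[8] = e3M$cabbag
  sorted[9] = ge3M$cabba
sorted[2] = M$cabbage3

Answer: M$cabbage3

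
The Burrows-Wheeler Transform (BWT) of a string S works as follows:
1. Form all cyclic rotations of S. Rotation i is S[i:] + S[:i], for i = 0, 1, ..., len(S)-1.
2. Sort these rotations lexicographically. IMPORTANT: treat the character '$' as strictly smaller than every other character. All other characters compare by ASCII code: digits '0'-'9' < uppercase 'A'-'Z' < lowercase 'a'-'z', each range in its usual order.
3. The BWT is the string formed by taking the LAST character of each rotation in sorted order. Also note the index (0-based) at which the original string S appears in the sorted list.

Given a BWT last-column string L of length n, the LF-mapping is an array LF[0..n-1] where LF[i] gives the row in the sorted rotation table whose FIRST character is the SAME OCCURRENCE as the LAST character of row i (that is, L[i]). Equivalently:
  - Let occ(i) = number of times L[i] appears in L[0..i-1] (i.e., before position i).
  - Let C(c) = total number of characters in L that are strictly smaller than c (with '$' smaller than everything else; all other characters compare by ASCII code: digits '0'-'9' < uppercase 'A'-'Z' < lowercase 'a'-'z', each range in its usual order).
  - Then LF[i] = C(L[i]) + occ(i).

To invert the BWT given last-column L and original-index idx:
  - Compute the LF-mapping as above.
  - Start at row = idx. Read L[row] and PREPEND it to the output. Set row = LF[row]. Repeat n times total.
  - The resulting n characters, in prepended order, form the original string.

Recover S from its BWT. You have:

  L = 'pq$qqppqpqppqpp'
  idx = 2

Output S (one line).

Answer: ppqppqppqqpqqp$

Derivation:
LF mapping: 1 9 0 10 11 2 3 12 4 13 5 6 14 7 8
Walk LF starting at row 2, prepending L[row]:
  step 1: row=2, L[2]='$', prepend. Next row=LF[2]=0
  step 2: row=0, L[0]='p', prepend. Next row=LF[0]=1
  step 3: row=1, L[1]='q', prepend. Next row=LF[1]=9
  step 4: row=9, L[9]='q', prepend. Next row=LF[9]=13
  step 5: row=13, L[13]='p', prepend. Next row=LF[13]=7
  step 6: row=7, L[7]='q', prepend. Next row=LF[7]=12
  step 7: row=12, L[12]='q', prepend. Next row=LF[12]=14
  step 8: row=14, L[14]='p', prepend. Next row=LF[14]=8
  step 9: row=8, L[8]='p', prepend. Next row=LF[8]=4
  step 10: row=4, L[4]='q', prepend. Next row=LF[4]=11
  step 11: row=11, L[11]='p', prepend. Next row=LF[11]=6
  step 12: row=6, L[6]='p', prepend. Next row=LF[6]=3
  step 13: row=3, L[3]='q', prepend. Next row=LF[3]=10
  step 14: row=10, L[10]='p', prepend. Next row=LF[10]=5
  step 15: row=5, L[5]='p', prepend. Next row=LF[5]=2
Reversed output: ppqppqppqqpqqp$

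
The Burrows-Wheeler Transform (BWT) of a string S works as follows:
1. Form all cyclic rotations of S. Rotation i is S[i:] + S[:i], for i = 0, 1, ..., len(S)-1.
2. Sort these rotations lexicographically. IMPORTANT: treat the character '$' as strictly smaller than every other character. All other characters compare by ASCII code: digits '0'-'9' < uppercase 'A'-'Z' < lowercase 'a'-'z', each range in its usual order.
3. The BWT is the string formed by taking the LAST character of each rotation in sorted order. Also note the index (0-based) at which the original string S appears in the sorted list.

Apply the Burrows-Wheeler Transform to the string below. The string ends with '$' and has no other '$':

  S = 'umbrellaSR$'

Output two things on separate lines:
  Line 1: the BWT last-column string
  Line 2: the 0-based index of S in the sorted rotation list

Answer: RSalmrleub$
10

Derivation:
All 11 rotations (rotation i = S[i:]+S[:i]):
  rot[0] = umbrellaSR$
  rot[1] = mbrellaSR$u
  rot[2] = brellaSR$um
  rot[3] = rellaSR$umb
  rot[4] = ellaSR$umbr
  rot[5] = llaSR$umbre
  rot[6] = laSR$umbrel
  rot[7] = aSR$umbrell
  rot[8] = SR$umbrella
  rot[9] = R$umbrellaS
  rot[10] = $umbrellaSR
Sorted (with $ < everything):
  sorted[0] = $umbrellaSR  (last char: 'R')
  sorted[1] = R$umbrellaS  (last char: 'S')
  sorted[2] = SR$umbrella  (last char: 'a')
  sorted[3] = aSR$umbrell  (last char: 'l')
  sorted[4] = brellaSR$um  (last char: 'm')
  sorted[5] = ellaSR$umbr  (last char: 'r')
  sorted[6] = laSR$umbrel  (last char: 'l')
  sorted[7] = llaSR$umbre  (last char: 'e')
  sorted[8] = mbrellaSR$u  (last char: 'u')
  sorted[9] = rellaSR$umb  (last char: 'b')
  sorted[10] = umbrellaSR$  (last char: '$')
Last column: RSalmrleub$
Original string S is at sorted index 10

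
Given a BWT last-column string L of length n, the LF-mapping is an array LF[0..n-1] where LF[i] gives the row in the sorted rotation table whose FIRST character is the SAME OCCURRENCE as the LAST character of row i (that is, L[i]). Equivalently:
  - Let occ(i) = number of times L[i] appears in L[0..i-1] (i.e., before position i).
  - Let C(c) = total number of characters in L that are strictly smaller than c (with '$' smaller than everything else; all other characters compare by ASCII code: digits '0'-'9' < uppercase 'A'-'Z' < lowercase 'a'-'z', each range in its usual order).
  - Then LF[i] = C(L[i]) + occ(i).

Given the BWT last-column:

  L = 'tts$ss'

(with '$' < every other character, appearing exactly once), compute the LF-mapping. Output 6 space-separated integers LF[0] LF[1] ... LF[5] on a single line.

Char counts: '$':1, 's':3, 't':2
C (first-col start): C('$')=0, C('s')=1, C('t')=4
L[0]='t': occ=0, LF[0]=C('t')+0=4+0=4
L[1]='t': occ=1, LF[1]=C('t')+1=4+1=5
L[2]='s': occ=0, LF[2]=C('s')+0=1+0=1
L[3]='$': occ=0, LF[3]=C('$')+0=0+0=0
L[4]='s': occ=1, LF[4]=C('s')+1=1+1=2
L[5]='s': occ=2, LF[5]=C('s')+2=1+2=3

Answer: 4 5 1 0 2 3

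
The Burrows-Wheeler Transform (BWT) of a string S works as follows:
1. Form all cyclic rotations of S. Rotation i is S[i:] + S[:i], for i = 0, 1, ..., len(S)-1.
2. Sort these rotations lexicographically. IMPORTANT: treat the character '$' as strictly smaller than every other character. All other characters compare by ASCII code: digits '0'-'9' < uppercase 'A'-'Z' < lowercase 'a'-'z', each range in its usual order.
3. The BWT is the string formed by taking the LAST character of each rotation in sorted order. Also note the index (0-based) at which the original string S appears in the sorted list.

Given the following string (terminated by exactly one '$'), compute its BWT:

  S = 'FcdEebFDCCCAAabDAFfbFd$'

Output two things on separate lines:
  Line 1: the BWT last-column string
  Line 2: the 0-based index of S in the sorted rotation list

Answer: dCDACCDbFdb$bAAaefFFcEF
11

Derivation:
All 23 rotations (rotation i = S[i:]+S[:i]):
  rot[0] = FcdEebFDCCCAAabDAFfbFd$
  rot[1] = cdEebFDCCCAAabDAFfbFd$F
  rot[2] = dEebFDCCCAAabDAFfbFd$Fc
  rot[3] = EebFDCCCAAabDAFfbFd$Fcd
  rot[4] = ebFDCCCAAabDAFfbFd$FcdE
  rot[5] = bFDCCCAAabDAFfbFd$FcdEe
  rot[6] = FDCCCAAabDAFfbFd$FcdEeb
  rot[7] = DCCCAAabDAFfbFd$FcdEebF
  rot[8] = CCCAAabDAFfbFd$FcdEebFD
  rot[9] = CCAAabDAFfbFd$FcdEebFDC
  rot[10] = CAAabDAFfbFd$FcdEebFDCC
  rot[11] = AAabDAFfbFd$FcdEebFDCCC
  rot[12] = AabDAFfbFd$FcdEebFDCCCA
  rot[13] = abDAFfbFd$FcdEebFDCCCAA
  rot[14] = bDAFfbFd$FcdEebFDCCCAAa
  rot[15] = DAFfbFd$FcdEebFDCCCAAab
  rot[16] = AFfbFd$FcdEebFDCCCAAabD
  rot[17] = FfbFd$FcdEebFDCCCAAabDA
  rot[18] = fbFd$FcdEebFDCCCAAabDAF
  rot[19] = bFd$FcdEebFDCCCAAabDAFf
  rot[20] = Fd$FcdEebFDCCCAAabDAFfb
  rot[21] = d$FcdEebFDCCCAAabDAFfbF
  rot[22] = $FcdEebFDCCCAAabDAFfbFd
Sorted (with $ < everything):
  sorted[0] = $FcdEebFDCCCAAabDAFfbFd  (last char: 'd')
  sorted[1] = AAabDAFfbFd$FcdEebFDCCC  (last char: 'C')
  sorted[2] = AFfbFd$FcdEebFDCCCAAabD  (last char: 'D')
  sorted[3] = AabDAFfbFd$FcdEebFDCCCA  (last char: 'A')
  sorted[4] = CAAabDAFfbFd$FcdEebFDCC  (last char: 'C')
  sorted[5] = CCAAabDAFfbFd$FcdEebFDC  (last char: 'C')
  sorted[6] = CCCAAabDAFfbFd$FcdEebFD  (last char: 'D')
  sorted[7] = DAFfbFd$FcdEebFDCCCAAab  (last char: 'b')
  sorted[8] = DCCCAAabDAFfbFd$FcdEebF  (last char: 'F')
  sorted[9] = EebFDCCCAAabDAFfbFd$Fcd  (last char: 'd')
  sorted[10] = FDCCCAAabDAFfbFd$FcdEeb  (last char: 'b')
  sorted[11] = FcdEebFDCCCAAabDAFfbFd$  (last char: '$')
  sorted[12] = Fd$FcdEebFDCCCAAabDAFfb  (last char: 'b')
  sorted[13] = FfbFd$FcdEebFDCCCAAabDA  (last char: 'A')
  sorted[14] = abDAFfbFd$FcdEebFDCCCAA  (last char: 'A')
  sorted[15] = bDAFfbFd$FcdEebFDCCCAAa  (last char: 'a')
  sorted[16] = bFDCCCAAabDAFfbFd$FcdEe  (last char: 'e')
  sorted[17] = bFd$FcdEebFDCCCAAabDAFf  (last char: 'f')
  sorted[18] = cdEebFDCCCAAabDAFfbFd$F  (last char: 'F')
  sorted[19] = d$FcdEebFDCCCAAabDAFfbF  (last char: 'F')
  sorted[20] = dEebFDCCCAAabDAFfbFd$Fc  (last char: 'c')
  sorted[21] = ebFDCCCAAabDAFfbFd$FcdE  (last char: 'E')
  sorted[22] = fbFd$FcdEebFDCCCAAabDAF  (last char: 'F')
Last column: dCDACCDbFdb$bAAaefFFcEF
Original string S is at sorted index 11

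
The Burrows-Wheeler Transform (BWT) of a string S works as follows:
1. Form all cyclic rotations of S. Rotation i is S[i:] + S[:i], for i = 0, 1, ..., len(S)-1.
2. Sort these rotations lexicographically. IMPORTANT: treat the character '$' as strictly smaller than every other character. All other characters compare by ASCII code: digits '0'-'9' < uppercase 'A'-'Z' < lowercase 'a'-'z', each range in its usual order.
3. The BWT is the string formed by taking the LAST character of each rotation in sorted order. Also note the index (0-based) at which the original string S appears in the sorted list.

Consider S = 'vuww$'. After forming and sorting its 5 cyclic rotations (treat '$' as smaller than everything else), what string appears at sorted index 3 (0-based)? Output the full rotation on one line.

All 5 rotations (rotation i = S[i:]+S[:i]):
  rot[0] = vuww$
  rot[1] = uww$v
  rot[2] = ww$vu
  rot[3] = w$vuw
  rot[4] = $vuww
Sorted (with $ < everything):
  sorted[0] = $vuww
  sorted[1] = uww$v
  sorted[2] = vuww$
  sorted[3] = w$vuw
  sorted[4] = ww$vu
sorted[3] = w$vuw

Answer: w$vuw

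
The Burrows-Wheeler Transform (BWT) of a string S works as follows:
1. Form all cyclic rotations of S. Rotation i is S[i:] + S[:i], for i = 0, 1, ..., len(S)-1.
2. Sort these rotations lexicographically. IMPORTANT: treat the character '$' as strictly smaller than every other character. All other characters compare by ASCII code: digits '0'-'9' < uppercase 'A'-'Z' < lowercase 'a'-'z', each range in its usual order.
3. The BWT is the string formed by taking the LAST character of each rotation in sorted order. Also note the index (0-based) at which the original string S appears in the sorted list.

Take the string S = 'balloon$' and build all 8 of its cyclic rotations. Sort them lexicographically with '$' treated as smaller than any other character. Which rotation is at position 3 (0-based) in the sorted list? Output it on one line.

Answer: lloon$ba

Derivation:
All 8 rotations (rotation i = S[i:]+S[:i]):
  rot[0] = balloon$
  rot[1] = alloon$b
  rot[2] = lloon$ba
  rot[3] = loon$bal
  rot[4] = oon$ball
  rot[5] = on$ballo
  rot[6] = n$balloo
  rot[7] = $balloon
Sorted (with $ < everything):
  sorted[0] = $balloon
  sorted[1] = alloon$b
  sorted[2] = balloon$
  sorted[3] = lloon$ba
  sorted[4] = loon$bal
  sorted[5] = n$balloo
  sorted[6] = on$ballo
  sorted[7] = oon$ball
sorted[3] = lloon$ba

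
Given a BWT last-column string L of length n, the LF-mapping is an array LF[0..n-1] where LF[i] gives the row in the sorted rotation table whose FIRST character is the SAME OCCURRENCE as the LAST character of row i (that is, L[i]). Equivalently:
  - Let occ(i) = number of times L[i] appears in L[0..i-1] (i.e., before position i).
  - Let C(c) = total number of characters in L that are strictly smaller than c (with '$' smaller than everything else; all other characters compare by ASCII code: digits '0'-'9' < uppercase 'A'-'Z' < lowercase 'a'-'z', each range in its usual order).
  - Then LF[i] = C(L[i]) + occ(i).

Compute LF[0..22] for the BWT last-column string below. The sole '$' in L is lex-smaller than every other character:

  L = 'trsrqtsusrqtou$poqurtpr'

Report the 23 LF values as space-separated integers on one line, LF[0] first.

Answer: 16 8 13 9 5 17 14 20 15 10 6 18 1 21 0 3 2 7 22 11 19 4 12

Derivation:
Char counts: '$':1, 'o':2, 'p':2, 'q':3, 'r':5, 's':3, 't':4, 'u':3
C (first-col start): C('$')=0, C('o')=1, C('p')=3, C('q')=5, C('r')=8, C('s')=13, C('t')=16, C('u')=20
L[0]='t': occ=0, LF[0]=C('t')+0=16+0=16
L[1]='r': occ=0, LF[1]=C('r')+0=8+0=8
L[2]='s': occ=0, LF[2]=C('s')+0=13+0=13
L[3]='r': occ=1, LF[3]=C('r')+1=8+1=9
L[4]='q': occ=0, LF[4]=C('q')+0=5+0=5
L[5]='t': occ=1, LF[5]=C('t')+1=16+1=17
L[6]='s': occ=1, LF[6]=C('s')+1=13+1=14
L[7]='u': occ=0, LF[7]=C('u')+0=20+0=20
L[8]='s': occ=2, LF[8]=C('s')+2=13+2=15
L[9]='r': occ=2, LF[9]=C('r')+2=8+2=10
L[10]='q': occ=1, LF[10]=C('q')+1=5+1=6
L[11]='t': occ=2, LF[11]=C('t')+2=16+2=18
L[12]='o': occ=0, LF[12]=C('o')+0=1+0=1
L[13]='u': occ=1, LF[13]=C('u')+1=20+1=21
L[14]='$': occ=0, LF[14]=C('$')+0=0+0=0
L[15]='p': occ=0, LF[15]=C('p')+0=3+0=3
L[16]='o': occ=1, LF[16]=C('o')+1=1+1=2
L[17]='q': occ=2, LF[17]=C('q')+2=5+2=7
L[18]='u': occ=2, LF[18]=C('u')+2=20+2=22
L[19]='r': occ=3, LF[19]=C('r')+3=8+3=11
L[20]='t': occ=3, LF[20]=C('t')+3=16+3=19
L[21]='p': occ=1, LF[21]=C('p')+1=3+1=4
L[22]='r': occ=4, LF[22]=C('r')+4=8+4=12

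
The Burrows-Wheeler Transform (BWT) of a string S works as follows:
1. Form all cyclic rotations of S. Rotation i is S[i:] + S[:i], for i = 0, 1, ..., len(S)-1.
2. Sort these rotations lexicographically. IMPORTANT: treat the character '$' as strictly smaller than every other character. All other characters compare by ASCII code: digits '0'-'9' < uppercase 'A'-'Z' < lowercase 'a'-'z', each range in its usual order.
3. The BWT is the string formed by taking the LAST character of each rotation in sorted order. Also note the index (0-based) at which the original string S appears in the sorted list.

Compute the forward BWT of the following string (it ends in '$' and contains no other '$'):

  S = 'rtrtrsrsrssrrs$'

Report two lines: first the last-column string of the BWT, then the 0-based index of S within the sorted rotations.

Answer: ssrtsst$rsrrrrr
7

Derivation:
All 15 rotations (rotation i = S[i:]+S[:i]):
  rot[0] = rtrtrsrsrssrrs$
  rot[1] = trtrsrsrssrrs$r
  rot[2] = rtrsrsrssrrs$rt
  rot[3] = trsrsrssrrs$rtr
  rot[4] = rsrsrssrrs$rtrt
  rot[5] = srsrssrrs$rtrtr
  rot[6] = rsrssrrs$rtrtrs
  rot[7] = srssrrs$rtrtrsr
  rot[8] = rssrrs$rtrtrsrs
  rot[9] = ssrrs$rtrtrsrsr
  rot[10] = srrs$rtrtrsrsrs
  rot[11] = rrs$rtrtrsrsrss
  rot[12] = rs$rtrtrsrsrssr
  rot[13] = s$rtrtrsrsrssrr
  rot[14] = $rtrtrsrsrssrrs
Sorted (with $ < everything):
  sorted[0] = $rtrtrsrsrssrrs  (last char: 's')
  sorted[1] = rrs$rtrtrsrsrss  (last char: 's')
  sorted[2] = rs$rtrtrsrsrssr  (last char: 'r')
  sorted[3] = rsrsrssrrs$rtrt  (last char: 't')
  sorted[4] = rsrssrrs$rtrtrs  (last char: 's')
  sorted[5] = rssrrs$rtrtrsrs  (last char: 's')
  sorted[6] = rtrsrsrssrrs$rt  (last char: 't')
  sorted[7] = rtrtrsrsrssrrs$  (last char: '$')
  sorted[8] = s$rtrtrsrsrssrr  (last char: 'r')
  sorted[9] = srrs$rtrtrsrsrs  (last char: 's')
  sorted[10] = srsrssrrs$rtrtr  (last char: 'r')
  sorted[11] = srssrrs$rtrtrsr  (last char: 'r')
  sorted[12] = ssrrs$rtrtrsrsr  (last char: 'r')
  sorted[13] = trsrsrssrrs$rtr  (last char: 'r')
  sorted[14] = trtrsrsrssrrs$r  (last char: 'r')
Last column: ssrtsst$rsrrrrr
Original string S is at sorted index 7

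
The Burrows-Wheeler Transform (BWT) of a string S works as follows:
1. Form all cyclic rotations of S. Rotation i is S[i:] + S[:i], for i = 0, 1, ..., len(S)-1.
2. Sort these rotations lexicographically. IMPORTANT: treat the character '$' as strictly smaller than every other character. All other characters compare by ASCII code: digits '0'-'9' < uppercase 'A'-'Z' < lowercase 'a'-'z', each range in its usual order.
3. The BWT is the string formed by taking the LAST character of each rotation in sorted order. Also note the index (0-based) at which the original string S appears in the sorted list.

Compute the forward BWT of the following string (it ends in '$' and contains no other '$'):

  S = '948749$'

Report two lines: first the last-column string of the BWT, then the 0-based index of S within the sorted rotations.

All 7 rotations (rotation i = S[i:]+S[:i]):
  rot[0] = 948749$
  rot[1] = 48749$9
  rot[2] = 8749$94
  rot[3] = 749$948
  rot[4] = 49$9487
  rot[5] = 9$94874
  rot[6] = $948749
Sorted (with $ < everything):
  sorted[0] = $948749  (last char: '9')
  sorted[1] = 48749$9  (last char: '9')
  sorted[2] = 49$9487  (last char: '7')
  sorted[3] = 749$948  (last char: '8')
  sorted[4] = 8749$94  (last char: '4')
  sorted[5] = 9$94874  (last char: '4')
  sorted[6] = 948749$  (last char: '$')
Last column: 997844$
Original string S is at sorted index 6

Answer: 997844$
6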